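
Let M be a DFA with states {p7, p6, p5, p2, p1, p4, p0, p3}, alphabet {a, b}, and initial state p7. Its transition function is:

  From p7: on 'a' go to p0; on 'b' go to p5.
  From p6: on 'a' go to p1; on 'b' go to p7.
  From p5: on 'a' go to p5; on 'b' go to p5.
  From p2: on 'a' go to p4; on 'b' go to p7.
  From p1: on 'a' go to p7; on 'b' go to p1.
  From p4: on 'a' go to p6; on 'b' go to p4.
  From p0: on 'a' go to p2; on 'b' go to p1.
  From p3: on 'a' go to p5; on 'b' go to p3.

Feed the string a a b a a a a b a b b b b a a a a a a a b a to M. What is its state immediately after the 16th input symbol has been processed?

start at p7
read 'a': p7 → p0
read 'a': p0 → p2
read 'b': p2 → p7
read 'a': p7 → p0
read 'a': p0 → p2
read 'a': p2 → p4
read 'a': p4 → p6
read 'b': p6 → p7
read 'a': p7 → p0
read 'b': p0 → p1
read 'b': p1 → p1
read 'b': p1 → p1
read 'b': p1 → p1
read 'a': p1 → p7
read 'a': p7 → p0
read 'a': p0 → p2
After 16 symbols: p2.

p2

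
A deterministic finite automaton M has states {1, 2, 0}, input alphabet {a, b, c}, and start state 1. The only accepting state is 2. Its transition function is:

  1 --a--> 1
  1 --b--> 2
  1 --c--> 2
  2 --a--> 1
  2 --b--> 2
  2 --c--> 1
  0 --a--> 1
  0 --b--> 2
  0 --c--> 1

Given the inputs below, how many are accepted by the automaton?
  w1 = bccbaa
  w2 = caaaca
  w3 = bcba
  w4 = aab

1

w1: 1 → 2 → 1 → 2 → 2 → 1 → 1  → end 1, rejected
w2: 1 → 2 → 1 → 1 → 1 → 2 → 1  → end 1, rejected
w3: 1 → 2 → 1 → 2 → 1  → end 1, rejected
w4: 1 → 1 → 1 → 2  → end 2, accepted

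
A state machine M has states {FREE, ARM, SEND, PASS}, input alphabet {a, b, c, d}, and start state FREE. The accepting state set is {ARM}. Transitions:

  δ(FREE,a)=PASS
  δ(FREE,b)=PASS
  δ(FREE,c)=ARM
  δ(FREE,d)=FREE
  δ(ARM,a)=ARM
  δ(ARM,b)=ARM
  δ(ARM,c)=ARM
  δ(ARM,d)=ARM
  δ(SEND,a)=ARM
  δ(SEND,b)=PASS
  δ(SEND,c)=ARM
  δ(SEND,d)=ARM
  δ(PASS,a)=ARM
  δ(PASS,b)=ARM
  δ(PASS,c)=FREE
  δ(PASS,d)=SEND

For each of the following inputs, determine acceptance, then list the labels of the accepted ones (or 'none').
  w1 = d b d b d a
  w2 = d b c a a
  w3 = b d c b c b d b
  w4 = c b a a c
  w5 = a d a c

w1, w2, w3, w4, w5

w1: FREE → FREE → PASS → SEND → PASS → SEND → ARM  → end ARM, accepted
w2: FREE → FREE → PASS → FREE → PASS → ARM  → end ARM, accepted
w3: FREE → PASS → SEND → ARM → ARM → ARM → ARM → ARM → ARM  → end ARM, accepted
w4: FREE → ARM → ARM → ARM → ARM → ARM  → end ARM, accepted
w5: FREE → PASS → SEND → ARM → ARM  → end ARM, accepted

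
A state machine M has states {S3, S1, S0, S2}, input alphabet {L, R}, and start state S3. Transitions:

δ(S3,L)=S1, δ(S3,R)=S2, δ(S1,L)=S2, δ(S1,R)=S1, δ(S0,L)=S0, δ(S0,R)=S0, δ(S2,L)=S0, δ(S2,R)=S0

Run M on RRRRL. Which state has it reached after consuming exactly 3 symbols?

Trace: S3 -R-> S2 -R-> S0 -R-> S0
After 3 symbols: S0.

S0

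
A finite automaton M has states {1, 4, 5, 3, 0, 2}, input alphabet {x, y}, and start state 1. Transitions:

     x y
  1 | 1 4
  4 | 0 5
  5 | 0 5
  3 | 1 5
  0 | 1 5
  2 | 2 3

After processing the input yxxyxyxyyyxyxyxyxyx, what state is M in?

1 → 4 → 0 → 1 → 4 → 0 → 5 → 0 → 5 → 5 → 5 → 0 → 5 → 0 → 5 → 0 → 5 → 0 → 5 → 0

0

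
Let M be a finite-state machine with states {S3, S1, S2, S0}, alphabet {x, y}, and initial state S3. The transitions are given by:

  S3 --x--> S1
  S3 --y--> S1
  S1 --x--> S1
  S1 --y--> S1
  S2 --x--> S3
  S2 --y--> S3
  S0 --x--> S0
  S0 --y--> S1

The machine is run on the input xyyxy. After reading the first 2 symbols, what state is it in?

start at S3
read 'x': S3 → S1
read 'y': S1 → S1
After 2 symbols: S1.

S1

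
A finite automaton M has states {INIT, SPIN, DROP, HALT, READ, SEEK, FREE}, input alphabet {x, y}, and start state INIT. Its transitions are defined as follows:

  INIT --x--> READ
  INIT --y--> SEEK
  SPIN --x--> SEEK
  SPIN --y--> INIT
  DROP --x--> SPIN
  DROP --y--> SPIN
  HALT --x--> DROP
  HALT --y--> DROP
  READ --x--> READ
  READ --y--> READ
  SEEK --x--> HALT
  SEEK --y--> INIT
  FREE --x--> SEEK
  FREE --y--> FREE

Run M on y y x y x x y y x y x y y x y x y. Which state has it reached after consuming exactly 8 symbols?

INIT → SEEK → INIT → READ → READ → READ → READ → READ → READ
After 8 symbols: READ.

READ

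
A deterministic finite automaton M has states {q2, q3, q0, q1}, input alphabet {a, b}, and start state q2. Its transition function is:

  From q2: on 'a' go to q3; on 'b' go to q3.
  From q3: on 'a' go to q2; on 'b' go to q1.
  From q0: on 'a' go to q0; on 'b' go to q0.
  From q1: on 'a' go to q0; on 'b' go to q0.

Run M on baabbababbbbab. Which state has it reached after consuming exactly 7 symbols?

q0

Trace: q2 -b-> q3 -a-> q2 -a-> q3 -b-> q1 -b-> q0 -a-> q0 -b-> q0
After 7 symbols: q0.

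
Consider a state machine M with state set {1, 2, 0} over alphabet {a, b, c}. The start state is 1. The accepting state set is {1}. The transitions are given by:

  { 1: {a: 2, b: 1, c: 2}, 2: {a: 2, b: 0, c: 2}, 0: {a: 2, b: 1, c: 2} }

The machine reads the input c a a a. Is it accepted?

1 → 2 → 2 → 2 → 2
End state 2 is not accepting.

No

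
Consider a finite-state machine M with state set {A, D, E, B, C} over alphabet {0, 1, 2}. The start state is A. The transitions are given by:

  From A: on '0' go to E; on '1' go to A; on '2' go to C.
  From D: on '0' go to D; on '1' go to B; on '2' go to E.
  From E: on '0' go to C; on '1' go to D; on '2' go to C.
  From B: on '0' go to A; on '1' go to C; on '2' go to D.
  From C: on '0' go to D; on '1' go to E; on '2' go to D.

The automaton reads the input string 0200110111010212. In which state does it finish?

start at A
read '0': A → E
read '2': E → C
read '0': C → D
read '0': D → D
read '1': D → B
read '1': B → C
read '0': C → D
read '1': D → B
read '1': B → C
read '1': C → E
read '0': E → C
read '1': C → E
read '0': E → C
read '2': C → D
read '1': D → B
read '2': B → D

D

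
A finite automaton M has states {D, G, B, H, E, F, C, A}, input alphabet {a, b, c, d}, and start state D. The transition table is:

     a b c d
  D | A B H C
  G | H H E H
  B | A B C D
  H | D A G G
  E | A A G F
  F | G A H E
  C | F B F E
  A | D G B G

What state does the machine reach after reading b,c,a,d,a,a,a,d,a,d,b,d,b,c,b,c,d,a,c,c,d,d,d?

H

start at D
read 'b': D → B
read 'c': B → C
read 'a': C → F
read 'd': F → E
read 'a': E → A
read 'a': A → D
read 'a': D → A
read 'd': A → G
read 'a': G → H
read 'd': H → G
read 'b': G → H
read 'd': H → G
read 'b': G → H
read 'c': H → G
read 'b': G → H
read 'c': H → G
read 'd': G → H
read 'a': H → D
read 'c': D → H
read 'c': H → G
read 'd': G → H
read 'd': H → G
read 'd': G → H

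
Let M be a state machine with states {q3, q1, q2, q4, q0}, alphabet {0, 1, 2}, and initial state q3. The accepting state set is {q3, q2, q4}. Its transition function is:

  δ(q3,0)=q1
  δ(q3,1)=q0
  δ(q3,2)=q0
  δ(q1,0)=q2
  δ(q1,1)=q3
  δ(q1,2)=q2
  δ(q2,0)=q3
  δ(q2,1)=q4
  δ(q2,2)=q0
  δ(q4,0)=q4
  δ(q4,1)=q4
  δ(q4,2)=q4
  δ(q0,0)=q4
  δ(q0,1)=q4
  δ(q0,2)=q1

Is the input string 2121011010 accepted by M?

Trace: q3 -2-> q0 -1-> q4 -2-> q4 -1-> q4 -0-> q4 -1-> q4 -1-> q4 -0-> q4 -1-> q4 -0-> q4
End state q4 is accepting.

Yes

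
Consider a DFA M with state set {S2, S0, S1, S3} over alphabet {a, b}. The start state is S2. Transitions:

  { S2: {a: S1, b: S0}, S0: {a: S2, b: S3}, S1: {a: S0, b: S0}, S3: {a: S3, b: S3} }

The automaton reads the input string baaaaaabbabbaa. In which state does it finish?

start at S2
read 'b': S2 → S0
read 'a': S0 → S2
read 'a': S2 → S1
read 'a': S1 → S0
read 'a': S0 → S2
read 'a': S2 → S1
read 'a': S1 → S0
read 'b': S0 → S3
read 'b': S3 → S3
read 'a': S3 → S3
read 'b': S3 → S3
read 'b': S3 → S3
read 'a': S3 → S3
read 'a': S3 → S3

S3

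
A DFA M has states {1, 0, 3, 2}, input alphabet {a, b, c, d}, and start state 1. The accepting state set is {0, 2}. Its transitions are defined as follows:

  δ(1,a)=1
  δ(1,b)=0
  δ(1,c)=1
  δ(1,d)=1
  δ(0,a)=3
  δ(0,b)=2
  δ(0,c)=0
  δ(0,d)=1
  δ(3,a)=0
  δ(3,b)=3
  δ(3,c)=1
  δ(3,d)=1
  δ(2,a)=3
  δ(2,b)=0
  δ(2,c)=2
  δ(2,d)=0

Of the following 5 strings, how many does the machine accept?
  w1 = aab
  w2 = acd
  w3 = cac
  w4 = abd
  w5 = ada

1

w1: 1 → 1 → 1 → 0  → end 0, accepted
w2: 1 → 1 → 1 → 1  → end 1, rejected
w3: 1 → 1 → 1 → 1  → end 1, rejected
w4: 1 → 1 → 0 → 1  → end 1, rejected
w5: 1 → 1 → 1 → 1  → end 1, rejected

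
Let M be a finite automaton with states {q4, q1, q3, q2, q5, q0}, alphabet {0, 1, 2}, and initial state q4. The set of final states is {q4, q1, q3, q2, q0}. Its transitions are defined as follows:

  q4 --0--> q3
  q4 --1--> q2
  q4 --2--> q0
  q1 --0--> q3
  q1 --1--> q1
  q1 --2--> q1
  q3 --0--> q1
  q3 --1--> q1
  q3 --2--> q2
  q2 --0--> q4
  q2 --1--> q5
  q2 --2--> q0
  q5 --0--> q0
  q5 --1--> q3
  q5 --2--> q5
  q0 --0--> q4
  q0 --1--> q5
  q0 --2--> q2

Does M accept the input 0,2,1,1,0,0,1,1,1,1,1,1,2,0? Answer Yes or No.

Yes

q4 → q3 → q2 → q5 → q3 → q1 → q3 → q1 → q1 → q1 → q1 → q1 → q1 → q1 → q3
End state q3 is accepting.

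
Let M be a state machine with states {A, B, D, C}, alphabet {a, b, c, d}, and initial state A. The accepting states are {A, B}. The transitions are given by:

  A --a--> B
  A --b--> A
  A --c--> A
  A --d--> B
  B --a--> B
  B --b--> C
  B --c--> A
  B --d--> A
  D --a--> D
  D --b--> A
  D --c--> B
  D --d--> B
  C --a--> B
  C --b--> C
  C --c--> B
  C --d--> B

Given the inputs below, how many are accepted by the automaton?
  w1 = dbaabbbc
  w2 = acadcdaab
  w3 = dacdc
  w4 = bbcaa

w1: A → B → C → B → B → C → C → C → B  → end B, accepted
w2: A → B → A → B → A → A → B → B → B → C  → end C, rejected
w3: A → B → B → A → B → A  → end A, accepted
w4: A → A → A → A → B → B  → end B, accepted

3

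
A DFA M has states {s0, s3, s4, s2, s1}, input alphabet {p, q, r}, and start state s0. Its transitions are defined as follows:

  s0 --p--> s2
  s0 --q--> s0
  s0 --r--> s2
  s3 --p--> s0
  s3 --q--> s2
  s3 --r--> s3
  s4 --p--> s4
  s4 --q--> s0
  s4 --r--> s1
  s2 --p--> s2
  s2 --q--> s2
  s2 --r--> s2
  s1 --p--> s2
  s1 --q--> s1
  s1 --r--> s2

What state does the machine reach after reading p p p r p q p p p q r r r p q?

s2

s0 → s2 → s2 → s2 → s2 → s2 → s2 → s2 → s2 → s2 → s2 → s2 → s2 → s2 → s2 → s2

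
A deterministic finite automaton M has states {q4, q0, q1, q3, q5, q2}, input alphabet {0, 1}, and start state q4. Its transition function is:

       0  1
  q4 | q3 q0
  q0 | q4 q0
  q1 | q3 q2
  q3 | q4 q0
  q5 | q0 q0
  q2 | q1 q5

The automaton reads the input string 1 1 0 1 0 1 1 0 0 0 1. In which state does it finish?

q0

start at q4
read '1': q4 → q0
read '1': q0 → q0
read '0': q0 → q4
read '1': q4 → q0
read '0': q0 → q4
read '1': q4 → q0
read '1': q0 → q0
read '0': q0 → q4
read '0': q4 → q3
read '0': q3 → q4
read '1': q4 → q0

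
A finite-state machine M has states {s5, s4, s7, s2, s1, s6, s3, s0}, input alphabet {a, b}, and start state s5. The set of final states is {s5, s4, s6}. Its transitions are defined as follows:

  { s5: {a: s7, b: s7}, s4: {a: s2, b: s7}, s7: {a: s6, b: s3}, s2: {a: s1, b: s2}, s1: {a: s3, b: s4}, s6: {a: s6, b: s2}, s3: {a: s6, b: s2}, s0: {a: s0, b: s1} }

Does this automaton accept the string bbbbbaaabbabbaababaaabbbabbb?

s5 → s7 → s3 → s2 → s2 → s2 → s1 → s3 → s6 → s2 → s2 → s1 → s4 → s7 → s6 → s6 → s2 → s1 → s4 → s2 → s1 → s3 → s2 → s2 → s2 → s1 → s4 → s7 → s3
End state s3 is not accepting.

No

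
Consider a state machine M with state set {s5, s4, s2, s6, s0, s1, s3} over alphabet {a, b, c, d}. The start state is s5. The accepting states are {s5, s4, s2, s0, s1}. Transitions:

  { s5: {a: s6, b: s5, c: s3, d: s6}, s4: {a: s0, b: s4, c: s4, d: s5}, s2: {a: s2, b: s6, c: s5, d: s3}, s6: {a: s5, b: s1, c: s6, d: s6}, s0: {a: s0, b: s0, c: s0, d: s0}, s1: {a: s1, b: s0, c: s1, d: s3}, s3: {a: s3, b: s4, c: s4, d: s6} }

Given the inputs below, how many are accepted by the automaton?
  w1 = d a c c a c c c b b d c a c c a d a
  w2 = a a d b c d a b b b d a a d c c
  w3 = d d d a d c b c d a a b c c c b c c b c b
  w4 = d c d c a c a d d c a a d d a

w1:
  start at s5
  read 'd': s5 → s6
  read 'a': s6 → s5
  read 'c': s5 → s3
  read 'c': s3 → s4
  read 'a': s4 → s0
  read 'c': s0 → s0
  read 'c': s0 → s0
  read 'c': s0 → s0
  read 'b': s0 → s0
  read 'b': s0 → s0
  read 'd': s0 → s0
  read 'c': s0 → s0
  read 'a': s0 → s0
  read 'c': s0 → s0
  read 'c': s0 → s0
  read 'a': s0 → s0
  read 'd': s0 → s0
  read 'a': s0 → s0
  end s0, accepted
w2:
  start at s5
  read 'a': s5 → s6
  read 'a': s6 → s5
  read 'd': s5 → s6
  read 'b': s6 → s1
  read 'c': s1 → s1
  read 'd': s1 → s3
  read 'a': s3 → s3
  read 'b': s3 → s4
  read 'b': s4 → s4
  read 'b': s4 → s4
  read 'd': s4 → s5
  read 'a': s5 → s6
  read 'a': s6 → s5
  read 'd': s5 → s6
  read 'c': s6 → s6
  read 'c': s6 → s6
  end s6, rejected
w3:
  start at s5
  read 'd': s5 → s6
  read 'd': s6 → s6
  read 'd': s6 → s6
  read 'a': s6 → s5
  read 'd': s5 → s6
  read 'c': s6 → s6
  read 'b': s6 → s1
  read 'c': s1 → s1
  read 'd': s1 → s3
  read 'a': s3 → s3
  read 'a': s3 → s3
  read 'b': s3 → s4
  read 'c': s4 → s4
  read 'c': s4 → s4
  read 'c': s4 → s4
  read 'b': s4 → s4
  read 'c': s4 → s4
  read 'c': s4 → s4
  read 'b': s4 → s4
  read 'c': s4 → s4
  read 'b': s4 → s4
  end s4, accepted
w4:
  start at s5
  read 'd': s5 → s6
  read 'c': s6 → s6
  read 'd': s6 → s6
  read 'c': s6 → s6
  read 'a': s6 → s5
  read 'c': s5 → s3
  read 'a': s3 → s3
  read 'd': s3 → s6
  read 'd': s6 → s6
  read 'c': s6 → s6
  read 'a': s6 → s5
  read 'a': s5 → s6
  read 'd': s6 → s6
  read 'd': s6 → s6
  read 'a': s6 → s5
  end s5, accepted

3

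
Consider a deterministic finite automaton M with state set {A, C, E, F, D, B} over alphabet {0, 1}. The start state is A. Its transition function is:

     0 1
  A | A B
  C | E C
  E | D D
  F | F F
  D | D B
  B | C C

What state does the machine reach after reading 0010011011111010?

A → A → A → B → C → E → D → B → C → C → C → C → C → C → E → D → D

D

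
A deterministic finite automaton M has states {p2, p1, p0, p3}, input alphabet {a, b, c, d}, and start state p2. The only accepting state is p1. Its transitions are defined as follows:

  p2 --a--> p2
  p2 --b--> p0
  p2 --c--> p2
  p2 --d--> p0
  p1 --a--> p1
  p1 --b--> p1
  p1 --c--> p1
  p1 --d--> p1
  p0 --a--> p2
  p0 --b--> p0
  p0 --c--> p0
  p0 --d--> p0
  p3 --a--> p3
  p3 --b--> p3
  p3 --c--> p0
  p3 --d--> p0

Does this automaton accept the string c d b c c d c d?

No

start at p2
read 'c': p2 → p2
read 'd': p2 → p0
read 'b': p0 → p0
read 'c': p0 → p0
read 'c': p0 → p0
read 'd': p0 → p0
read 'c': p0 → p0
read 'd': p0 → p0
End state p0 is not accepting.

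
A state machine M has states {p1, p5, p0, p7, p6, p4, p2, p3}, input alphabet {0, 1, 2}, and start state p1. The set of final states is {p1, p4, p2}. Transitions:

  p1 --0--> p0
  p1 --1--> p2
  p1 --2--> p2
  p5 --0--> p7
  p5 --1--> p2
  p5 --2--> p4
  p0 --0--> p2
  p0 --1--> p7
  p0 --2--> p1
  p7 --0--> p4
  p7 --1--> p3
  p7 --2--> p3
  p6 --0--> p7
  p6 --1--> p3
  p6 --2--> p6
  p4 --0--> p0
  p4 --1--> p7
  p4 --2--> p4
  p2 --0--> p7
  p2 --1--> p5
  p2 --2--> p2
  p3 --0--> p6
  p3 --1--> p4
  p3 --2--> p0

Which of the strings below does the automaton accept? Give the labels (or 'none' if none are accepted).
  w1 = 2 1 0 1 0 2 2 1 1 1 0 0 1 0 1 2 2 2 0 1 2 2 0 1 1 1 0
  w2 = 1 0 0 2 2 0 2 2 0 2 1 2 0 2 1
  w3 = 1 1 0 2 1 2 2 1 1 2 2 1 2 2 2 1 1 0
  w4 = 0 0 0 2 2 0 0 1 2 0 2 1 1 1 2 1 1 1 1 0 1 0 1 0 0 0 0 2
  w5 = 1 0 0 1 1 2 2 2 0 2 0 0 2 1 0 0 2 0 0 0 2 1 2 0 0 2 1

w2

w1: Trace: p1 -2-> p2 -1-> p5 -0-> p7 -1-> p3 -0-> p6 -2-> p6 -2-> p6 -1-> p3 -1-> p4 -1-> p7 -0-> p4 -0-> p0 -1-> p7 -0-> p4 -1-> p7 -2-> p3 -2-> p0 -2-> p1 -0-> p0 -1-> p7 -2-> p3 -2-> p0 -0-> p2 -1-> p5 -1-> p2 -1-> p5 -0-> p7  → end p7, rejected
w2: Trace: p1 -1-> p2 -0-> p7 -0-> p4 -2-> p4 -2-> p4 -0-> p0 -2-> p1 -2-> p2 -0-> p7 -2-> p3 -1-> p4 -2-> p4 -0-> p0 -2-> p1 -1-> p2  → end p2, accepted
w3: Trace: p1 -1-> p2 -1-> p5 -0-> p7 -2-> p3 -1-> p4 -2-> p4 -2-> p4 -1-> p7 -1-> p3 -2-> p0 -2-> p1 -1-> p2 -2-> p2 -2-> p2 -2-> p2 -1-> p5 -1-> p2 -0-> p7  → end p7, rejected
w4: Trace: p1 -0-> p0 -0-> p2 -0-> p7 -2-> p3 -2-> p0 -0-> p2 -0-> p7 -1-> p3 -2-> p0 -0-> p2 -2-> p2 -1-> p5 -1-> p2 -1-> p5 -2-> p4 -1-> p7 -1-> p3 -1-> p4 -1-> p7 -0-> p4 -1-> p7 -0-> p4 -1-> p7 -0-> p4 -0-> p0 -0-> p2 -0-> p7 -2-> p3  → end p3, rejected
w5: Trace: p1 -1-> p2 -0-> p7 -0-> p4 -1-> p7 -1-> p3 -2-> p0 -2-> p1 -2-> p2 -0-> p7 -2-> p3 -0-> p6 -0-> p7 -2-> p3 -1-> p4 -0-> p0 -0-> p2 -2-> p2 -0-> p7 -0-> p4 -0-> p0 -2-> p1 -1-> p2 -2-> p2 -0-> p7 -0-> p4 -2-> p4 -1-> p7  → end p7, rejected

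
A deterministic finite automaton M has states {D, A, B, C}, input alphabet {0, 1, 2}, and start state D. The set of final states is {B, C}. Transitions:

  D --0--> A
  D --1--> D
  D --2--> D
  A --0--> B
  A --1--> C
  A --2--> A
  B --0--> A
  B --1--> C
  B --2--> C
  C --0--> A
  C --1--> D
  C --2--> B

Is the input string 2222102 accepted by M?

Trace: D -2-> D -2-> D -2-> D -2-> D -1-> D -0-> A -2-> A
End state A is not accepting.

No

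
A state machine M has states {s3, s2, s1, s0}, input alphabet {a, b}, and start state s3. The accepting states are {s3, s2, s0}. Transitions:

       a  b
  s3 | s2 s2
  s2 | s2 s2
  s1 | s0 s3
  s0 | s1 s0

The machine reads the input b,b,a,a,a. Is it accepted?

start at s3
read 'b': s3 → s2
read 'b': s2 → s2
read 'a': s2 → s2
read 'a': s2 → s2
read 'a': s2 → s2
End state s2 is accepting.

Yes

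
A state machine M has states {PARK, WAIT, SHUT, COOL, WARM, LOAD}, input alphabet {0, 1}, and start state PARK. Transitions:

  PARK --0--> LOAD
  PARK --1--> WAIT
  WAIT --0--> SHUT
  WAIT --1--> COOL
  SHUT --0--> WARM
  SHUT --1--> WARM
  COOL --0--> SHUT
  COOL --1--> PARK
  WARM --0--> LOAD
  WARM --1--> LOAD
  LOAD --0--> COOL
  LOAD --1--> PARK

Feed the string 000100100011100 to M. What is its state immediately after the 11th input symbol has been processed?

WARM

start at PARK
read '0': PARK → LOAD
read '0': LOAD → COOL
read '0': COOL → SHUT
read '1': SHUT → WARM
read '0': WARM → LOAD
read '0': LOAD → COOL
read '1': COOL → PARK
read '0': PARK → LOAD
read '0': LOAD → COOL
read '0': COOL → SHUT
read '1': SHUT → WARM
After 11 symbols: WARM.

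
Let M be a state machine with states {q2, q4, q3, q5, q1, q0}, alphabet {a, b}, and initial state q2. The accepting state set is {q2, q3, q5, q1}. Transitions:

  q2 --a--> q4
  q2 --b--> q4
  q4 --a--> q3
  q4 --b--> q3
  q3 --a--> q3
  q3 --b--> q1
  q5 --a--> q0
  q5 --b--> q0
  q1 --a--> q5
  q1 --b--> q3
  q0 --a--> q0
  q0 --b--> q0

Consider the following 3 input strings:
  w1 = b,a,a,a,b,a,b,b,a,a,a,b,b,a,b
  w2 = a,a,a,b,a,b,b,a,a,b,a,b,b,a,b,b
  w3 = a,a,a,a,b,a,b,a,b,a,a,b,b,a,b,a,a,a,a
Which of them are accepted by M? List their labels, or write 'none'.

none

w1: q2 → q4 → q3 → q3 → q3 → q1 → q5 → q0 → q0 → q0 → q0 → q0 → q0 → q0 → q0 → q0  → end q0, rejected
w2: q2 → q4 → q3 → q3 → q1 → q5 → q0 → q0 → q0 → q0 → q0 → q0 → q0 → q0 → q0 → q0 → q0  → end q0, rejected
w3: q2 → q4 → q3 → q3 → q3 → q1 → q5 → q0 → q0 → q0 → q0 → q0 → q0 → q0 → q0 → q0 → q0 → q0 → q0 → q0  → end q0, rejected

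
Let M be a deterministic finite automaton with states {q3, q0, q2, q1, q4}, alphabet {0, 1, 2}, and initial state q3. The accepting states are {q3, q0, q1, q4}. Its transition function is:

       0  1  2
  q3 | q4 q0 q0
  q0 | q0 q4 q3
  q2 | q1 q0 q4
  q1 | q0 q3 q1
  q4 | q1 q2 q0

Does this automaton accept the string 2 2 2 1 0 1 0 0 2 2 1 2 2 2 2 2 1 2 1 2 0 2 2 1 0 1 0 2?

Yes

q3 → q0 → q3 → q0 → q4 → q1 → q3 → q4 → q1 → q1 → q1 → q3 → q0 → q3 → q0 → q3 → q0 → q4 → q0 → q4 → q0 → q0 → q3 → q0 → q4 → q1 → q3 → q4 → q0
End state q0 is accepting.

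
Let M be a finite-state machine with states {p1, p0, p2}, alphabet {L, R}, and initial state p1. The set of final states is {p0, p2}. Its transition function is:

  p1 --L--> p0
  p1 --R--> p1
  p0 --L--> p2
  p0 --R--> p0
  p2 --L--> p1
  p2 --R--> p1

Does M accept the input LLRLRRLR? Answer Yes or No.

No

start at p1
read 'L': p1 → p0
read 'L': p0 → p2
read 'R': p2 → p1
read 'L': p1 → p0
read 'R': p0 → p0
read 'R': p0 → p0
read 'L': p0 → p2
read 'R': p2 → p1
End state p1 is not accepting.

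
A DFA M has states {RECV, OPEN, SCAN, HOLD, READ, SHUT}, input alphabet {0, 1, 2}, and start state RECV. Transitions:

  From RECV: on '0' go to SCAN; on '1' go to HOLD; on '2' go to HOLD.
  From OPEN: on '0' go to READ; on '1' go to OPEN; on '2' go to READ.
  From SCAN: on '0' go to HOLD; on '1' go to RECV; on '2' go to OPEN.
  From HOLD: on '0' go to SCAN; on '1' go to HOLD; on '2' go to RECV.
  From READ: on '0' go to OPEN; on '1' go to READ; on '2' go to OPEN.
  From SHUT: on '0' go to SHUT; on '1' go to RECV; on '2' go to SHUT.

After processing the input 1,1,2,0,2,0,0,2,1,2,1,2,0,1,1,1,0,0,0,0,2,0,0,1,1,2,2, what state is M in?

RECV → HOLD → HOLD → RECV → SCAN → OPEN → READ → OPEN → READ → READ → OPEN → OPEN → READ → OPEN → OPEN → OPEN → OPEN → READ → OPEN → READ → OPEN → READ → OPEN → READ → READ → READ → OPEN → READ

READ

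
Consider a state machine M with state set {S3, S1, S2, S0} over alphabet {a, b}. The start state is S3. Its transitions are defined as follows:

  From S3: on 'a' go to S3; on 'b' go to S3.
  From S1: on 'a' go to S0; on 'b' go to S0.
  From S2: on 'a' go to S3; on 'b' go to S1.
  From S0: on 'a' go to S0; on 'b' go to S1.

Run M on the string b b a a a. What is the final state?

S3

Trace: S3 -b-> S3 -b-> S3 -a-> S3 -a-> S3 -a-> S3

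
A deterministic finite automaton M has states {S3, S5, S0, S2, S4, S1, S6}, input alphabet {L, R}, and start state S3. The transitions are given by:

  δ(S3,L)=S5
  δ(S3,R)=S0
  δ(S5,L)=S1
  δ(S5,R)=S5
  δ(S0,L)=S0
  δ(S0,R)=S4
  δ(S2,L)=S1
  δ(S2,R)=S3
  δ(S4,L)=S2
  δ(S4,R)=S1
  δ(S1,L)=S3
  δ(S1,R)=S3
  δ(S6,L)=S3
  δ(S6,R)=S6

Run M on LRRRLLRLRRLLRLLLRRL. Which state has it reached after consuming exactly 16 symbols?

S5

start at S3
read 'L': S3 → S5
read 'R': S5 → S5
read 'R': S5 → S5
read 'R': S5 → S5
read 'L': S5 → S1
read 'L': S1 → S3
read 'R': S3 → S0
read 'L': S0 → S0
read 'R': S0 → S4
read 'R': S4 → S1
read 'L': S1 → S3
read 'L': S3 → S5
read 'R': S5 → S5
read 'L': S5 → S1
read 'L': S1 → S3
read 'L': S3 → S5
After 16 symbols: S5.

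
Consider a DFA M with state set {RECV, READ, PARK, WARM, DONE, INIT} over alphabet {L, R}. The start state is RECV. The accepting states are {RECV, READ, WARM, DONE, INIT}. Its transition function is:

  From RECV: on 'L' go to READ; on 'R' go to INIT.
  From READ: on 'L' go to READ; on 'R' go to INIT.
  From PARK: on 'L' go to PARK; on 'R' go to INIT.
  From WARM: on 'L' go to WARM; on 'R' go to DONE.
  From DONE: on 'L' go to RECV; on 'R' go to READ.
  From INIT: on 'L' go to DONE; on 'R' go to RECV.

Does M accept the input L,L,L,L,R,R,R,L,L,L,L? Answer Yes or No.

RECV → READ → READ → READ → READ → INIT → RECV → INIT → DONE → RECV → READ → READ
End state READ is accepting.

Yes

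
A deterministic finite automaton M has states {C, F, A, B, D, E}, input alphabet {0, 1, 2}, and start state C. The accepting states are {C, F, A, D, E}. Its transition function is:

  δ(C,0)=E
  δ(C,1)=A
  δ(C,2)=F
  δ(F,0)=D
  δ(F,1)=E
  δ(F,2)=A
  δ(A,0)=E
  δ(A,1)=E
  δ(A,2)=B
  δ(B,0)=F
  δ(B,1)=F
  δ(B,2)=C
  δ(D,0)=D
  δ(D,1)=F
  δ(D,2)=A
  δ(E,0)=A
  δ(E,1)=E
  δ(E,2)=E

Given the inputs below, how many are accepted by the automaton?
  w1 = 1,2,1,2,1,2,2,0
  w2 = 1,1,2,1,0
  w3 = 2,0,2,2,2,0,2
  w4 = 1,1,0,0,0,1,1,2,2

w1:
  start at C
  read '1': C → A
  read '2': A → B
  read '1': B → F
  read '2': F → A
  read '1': A → E
  read '2': E → E
  read '2': E → E
  read '0': E → A
  end A, accepted
w2:
  start at C
  read '1': C → A
  read '1': A → E
  read '2': E → E
  read '1': E → E
  read '0': E → A
  end A, accepted
w3:
  start at C
  read '2': C → F
  read '0': F → D
  read '2': D → A
  read '2': A → B
  read '2': B → C
  read '0': C → E
  read '2': E → E
  end E, accepted
w4:
  start at C
  read '1': C → A
  read '1': A → E
  read '0': E → A
  read '0': A → E
  read '0': E → A
  read '1': A → E
  read '1': E → E
  read '2': E → E
  read '2': E → E
  end E, accepted

4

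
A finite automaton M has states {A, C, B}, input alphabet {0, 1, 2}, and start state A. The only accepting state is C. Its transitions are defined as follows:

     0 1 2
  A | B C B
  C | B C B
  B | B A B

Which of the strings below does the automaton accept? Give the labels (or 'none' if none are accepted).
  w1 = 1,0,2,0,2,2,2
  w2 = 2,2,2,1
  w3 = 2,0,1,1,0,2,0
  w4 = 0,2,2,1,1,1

w4

w1: A → C → B → B → B → B → B → B  → end B, rejected
w2: A → B → B → B → A  → end A, rejected
w3: A → B → B → A → C → B → B → B  → end B, rejected
w4: A → B → B → B → A → C → C  → end C, accepted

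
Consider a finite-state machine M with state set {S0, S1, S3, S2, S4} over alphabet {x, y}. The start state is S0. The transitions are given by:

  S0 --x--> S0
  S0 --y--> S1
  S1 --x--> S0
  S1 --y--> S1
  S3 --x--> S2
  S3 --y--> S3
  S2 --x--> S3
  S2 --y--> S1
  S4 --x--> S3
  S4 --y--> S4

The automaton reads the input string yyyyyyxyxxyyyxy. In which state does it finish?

S1

Trace: S0 -y-> S1 -y-> S1 -y-> S1 -y-> S1 -y-> S1 -y-> S1 -x-> S0 -y-> S1 -x-> S0 -x-> S0 -y-> S1 -y-> S1 -y-> S1 -x-> S0 -y-> S1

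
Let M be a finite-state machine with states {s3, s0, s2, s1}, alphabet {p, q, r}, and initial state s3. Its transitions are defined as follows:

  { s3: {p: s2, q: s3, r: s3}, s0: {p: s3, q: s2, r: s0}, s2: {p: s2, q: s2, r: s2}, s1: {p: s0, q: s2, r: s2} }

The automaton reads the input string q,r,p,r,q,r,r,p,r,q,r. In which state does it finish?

s2

Trace: s3 -q-> s3 -r-> s3 -p-> s2 -r-> s2 -q-> s2 -r-> s2 -r-> s2 -p-> s2 -r-> s2 -q-> s2 -r-> s2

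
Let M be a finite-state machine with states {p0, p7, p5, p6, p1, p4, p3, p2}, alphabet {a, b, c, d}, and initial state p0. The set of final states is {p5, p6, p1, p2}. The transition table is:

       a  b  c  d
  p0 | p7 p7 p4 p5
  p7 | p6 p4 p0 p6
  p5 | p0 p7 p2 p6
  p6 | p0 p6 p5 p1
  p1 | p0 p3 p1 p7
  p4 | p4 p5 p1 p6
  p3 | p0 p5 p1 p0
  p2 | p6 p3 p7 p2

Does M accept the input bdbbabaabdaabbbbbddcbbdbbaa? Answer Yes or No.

start at p0
read 'b': p0 → p7
read 'd': p7 → p6
read 'b': p6 → p6
read 'b': p6 → p6
read 'a': p6 → p0
read 'b': p0 → p7
read 'a': p7 → p6
read 'a': p6 → p0
read 'b': p0 → p7
read 'd': p7 → p6
read 'a': p6 → p0
read 'a': p0 → p7
read 'b': p7 → p4
read 'b': p4 → p5
read 'b': p5 → p7
read 'b': p7 → p4
read 'b': p4 → p5
read 'd': p5 → p6
read 'd': p6 → p1
read 'c': p1 → p1
read 'b': p1 → p3
read 'b': p3 → p5
read 'd': p5 → p6
read 'b': p6 → p6
read 'b': p6 → p6
read 'a': p6 → p0
read 'a': p0 → p7
End state p7 is not accepting.

No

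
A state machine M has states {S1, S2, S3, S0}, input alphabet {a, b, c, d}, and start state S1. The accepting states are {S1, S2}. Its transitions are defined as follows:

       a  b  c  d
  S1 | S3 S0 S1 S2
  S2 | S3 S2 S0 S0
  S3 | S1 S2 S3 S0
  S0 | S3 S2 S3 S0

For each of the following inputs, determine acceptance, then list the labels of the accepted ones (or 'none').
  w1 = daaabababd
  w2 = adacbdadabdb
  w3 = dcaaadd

w2

w1: Trace: S1 -d-> S2 -a-> S3 -a-> S1 -a-> S3 -b-> S2 -a-> S3 -b-> S2 -a-> S3 -b-> S2 -d-> S0  → end S0, rejected
w2: Trace: S1 -a-> S3 -d-> S0 -a-> S3 -c-> S3 -b-> S2 -d-> S0 -a-> S3 -d-> S0 -a-> S3 -b-> S2 -d-> S0 -b-> S2  → end S2, accepted
w3: Trace: S1 -d-> S2 -c-> S0 -a-> S3 -a-> S1 -a-> S3 -d-> S0 -d-> S0  → end S0, rejected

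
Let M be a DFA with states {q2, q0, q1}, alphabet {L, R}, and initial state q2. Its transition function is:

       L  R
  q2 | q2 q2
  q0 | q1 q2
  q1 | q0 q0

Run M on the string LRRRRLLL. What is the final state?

start at q2
read 'L': q2 → q2
read 'R': q2 → q2
read 'R': q2 → q2
read 'R': q2 → q2
read 'R': q2 → q2
read 'L': q2 → q2
read 'L': q2 → q2
read 'L': q2 → q2

q2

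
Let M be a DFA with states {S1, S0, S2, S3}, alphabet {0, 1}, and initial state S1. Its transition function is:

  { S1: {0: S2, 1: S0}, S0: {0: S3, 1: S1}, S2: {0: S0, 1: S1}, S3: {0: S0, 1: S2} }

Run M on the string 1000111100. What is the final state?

Trace: S1 -1-> S0 -0-> S3 -0-> S0 -0-> S3 -1-> S2 -1-> S1 -1-> S0 -1-> S1 -0-> S2 -0-> S0

S0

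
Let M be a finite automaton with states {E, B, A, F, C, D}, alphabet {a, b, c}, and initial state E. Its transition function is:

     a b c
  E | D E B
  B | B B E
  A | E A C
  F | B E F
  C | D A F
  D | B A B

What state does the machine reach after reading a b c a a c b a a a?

start at E
read 'a': E → D
read 'b': D → A
read 'c': A → C
read 'a': C → D
read 'a': D → B
read 'c': B → E
read 'b': E → E
read 'a': E → D
read 'a': D → B
read 'a': B → B

B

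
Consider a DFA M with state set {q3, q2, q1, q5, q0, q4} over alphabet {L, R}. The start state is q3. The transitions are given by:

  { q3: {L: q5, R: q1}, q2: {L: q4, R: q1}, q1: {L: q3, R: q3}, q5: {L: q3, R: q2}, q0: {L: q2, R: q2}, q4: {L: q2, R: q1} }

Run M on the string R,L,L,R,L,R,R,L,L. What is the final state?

q3

Trace: q3 -R-> q1 -L-> q3 -L-> q5 -R-> q2 -L-> q4 -R-> q1 -R-> q3 -L-> q5 -L-> q3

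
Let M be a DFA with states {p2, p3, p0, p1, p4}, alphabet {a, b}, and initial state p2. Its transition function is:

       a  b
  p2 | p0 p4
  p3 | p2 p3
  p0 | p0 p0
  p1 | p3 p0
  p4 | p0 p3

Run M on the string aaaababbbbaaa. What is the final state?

Trace: p2 -a-> p0 -a-> p0 -a-> p0 -a-> p0 -b-> p0 -a-> p0 -b-> p0 -b-> p0 -b-> p0 -b-> p0 -a-> p0 -a-> p0 -a-> p0

p0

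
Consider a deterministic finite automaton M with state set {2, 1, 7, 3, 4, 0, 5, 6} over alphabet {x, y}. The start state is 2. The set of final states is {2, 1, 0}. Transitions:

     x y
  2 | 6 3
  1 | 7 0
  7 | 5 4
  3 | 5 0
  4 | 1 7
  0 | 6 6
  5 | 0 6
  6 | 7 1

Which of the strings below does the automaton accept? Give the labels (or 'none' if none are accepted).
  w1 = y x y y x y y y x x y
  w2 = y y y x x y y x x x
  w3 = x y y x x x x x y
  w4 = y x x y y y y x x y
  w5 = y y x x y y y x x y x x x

w1: Trace: 2 -y-> 3 -x-> 5 -y-> 6 -y-> 1 -x-> 7 -y-> 4 -y-> 7 -y-> 4 -x-> 1 -x-> 7 -y-> 4  → end 4, rejected
w2: Trace: 2 -y-> 3 -y-> 0 -y-> 6 -x-> 7 -x-> 5 -y-> 6 -y-> 1 -x-> 7 -x-> 5 -x-> 0  → end 0, accepted
w3: Trace: 2 -x-> 6 -y-> 1 -y-> 0 -x-> 6 -x-> 7 -x-> 5 -x-> 0 -x-> 6 -y-> 1  → end 1, accepted
w4: Trace: 2 -y-> 3 -x-> 5 -x-> 0 -y-> 6 -y-> 1 -y-> 0 -y-> 6 -x-> 7 -x-> 5 -y-> 6  → end 6, rejected
w5: Trace: 2 -y-> 3 -y-> 0 -x-> 6 -x-> 7 -y-> 4 -y-> 7 -y-> 4 -x-> 1 -x-> 7 -y-> 4 -x-> 1 -x-> 7 -x-> 5  → end 5, rejected

w2, w3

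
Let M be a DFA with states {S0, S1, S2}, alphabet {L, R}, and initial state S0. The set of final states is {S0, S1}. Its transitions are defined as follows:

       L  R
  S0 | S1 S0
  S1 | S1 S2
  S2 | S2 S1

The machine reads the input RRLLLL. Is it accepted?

Yes

S0 → S0 → S0 → S1 → S1 → S1 → S1
End state S1 is accepting.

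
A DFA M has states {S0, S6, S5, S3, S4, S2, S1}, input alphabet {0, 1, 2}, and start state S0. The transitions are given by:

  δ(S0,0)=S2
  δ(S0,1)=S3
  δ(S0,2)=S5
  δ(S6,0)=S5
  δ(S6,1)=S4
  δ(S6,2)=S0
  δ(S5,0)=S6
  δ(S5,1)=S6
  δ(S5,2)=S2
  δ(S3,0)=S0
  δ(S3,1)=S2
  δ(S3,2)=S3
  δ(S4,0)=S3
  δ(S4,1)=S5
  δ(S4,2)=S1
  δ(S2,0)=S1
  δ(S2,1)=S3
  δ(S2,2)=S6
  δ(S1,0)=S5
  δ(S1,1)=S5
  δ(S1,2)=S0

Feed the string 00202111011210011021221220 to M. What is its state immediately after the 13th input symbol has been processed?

S5

Trace: S0 -0-> S2 -0-> S1 -2-> S0 -0-> S2 -2-> S6 -1-> S4 -1-> S5 -1-> S6 -0-> S5 -1-> S6 -1-> S4 -2-> S1 -1-> S5
After 13 symbols: S5.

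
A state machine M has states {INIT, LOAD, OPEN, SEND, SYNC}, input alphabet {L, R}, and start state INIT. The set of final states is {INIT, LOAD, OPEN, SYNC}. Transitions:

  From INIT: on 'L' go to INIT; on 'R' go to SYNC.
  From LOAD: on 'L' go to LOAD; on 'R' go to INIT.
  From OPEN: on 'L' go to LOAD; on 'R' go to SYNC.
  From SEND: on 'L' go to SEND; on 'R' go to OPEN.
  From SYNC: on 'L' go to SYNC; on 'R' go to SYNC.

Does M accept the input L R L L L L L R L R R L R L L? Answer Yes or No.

Trace: INIT -L-> INIT -R-> SYNC -L-> SYNC -L-> SYNC -L-> SYNC -L-> SYNC -L-> SYNC -R-> SYNC -L-> SYNC -R-> SYNC -R-> SYNC -L-> SYNC -R-> SYNC -L-> SYNC -L-> SYNC
End state SYNC is accepting.

Yes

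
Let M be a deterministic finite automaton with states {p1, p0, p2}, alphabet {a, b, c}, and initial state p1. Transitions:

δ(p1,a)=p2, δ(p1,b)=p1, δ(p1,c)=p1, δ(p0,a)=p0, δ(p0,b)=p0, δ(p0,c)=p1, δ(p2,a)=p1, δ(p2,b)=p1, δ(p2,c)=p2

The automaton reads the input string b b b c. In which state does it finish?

p1

p1 → p1 → p1 → p1 → p1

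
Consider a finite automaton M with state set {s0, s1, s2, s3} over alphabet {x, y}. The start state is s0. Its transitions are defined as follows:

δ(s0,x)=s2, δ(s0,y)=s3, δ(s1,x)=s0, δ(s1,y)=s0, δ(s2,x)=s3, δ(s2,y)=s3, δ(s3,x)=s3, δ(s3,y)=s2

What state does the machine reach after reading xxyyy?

start at s0
read 'x': s0 → s2
read 'x': s2 → s3
read 'y': s3 → s2
read 'y': s2 → s3
read 'y': s3 → s2

s2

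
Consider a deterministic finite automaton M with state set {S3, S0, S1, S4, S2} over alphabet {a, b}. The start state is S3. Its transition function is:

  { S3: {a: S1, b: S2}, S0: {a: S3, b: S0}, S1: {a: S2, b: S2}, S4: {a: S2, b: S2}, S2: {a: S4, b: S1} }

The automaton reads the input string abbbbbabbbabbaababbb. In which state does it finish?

S2

Trace: S3 -a-> S1 -b-> S2 -b-> S1 -b-> S2 -b-> S1 -b-> S2 -a-> S4 -b-> S2 -b-> S1 -b-> S2 -a-> S4 -b-> S2 -b-> S1 -a-> S2 -a-> S4 -b-> S2 -a-> S4 -b-> S2 -b-> S1 -b-> S2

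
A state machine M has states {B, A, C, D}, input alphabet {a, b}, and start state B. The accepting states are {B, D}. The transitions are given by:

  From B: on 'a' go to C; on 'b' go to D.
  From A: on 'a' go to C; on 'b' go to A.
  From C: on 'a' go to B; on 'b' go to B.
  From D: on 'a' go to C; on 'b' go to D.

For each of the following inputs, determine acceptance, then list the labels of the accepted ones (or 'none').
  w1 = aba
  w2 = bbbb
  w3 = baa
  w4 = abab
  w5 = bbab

w1: Trace: B -a-> C -b-> B -a-> C  → end C, rejected
w2: Trace: B -b-> D -b-> D -b-> D -b-> D  → end D, accepted
w3: Trace: B -b-> D -a-> C -a-> B  → end B, accepted
w4: Trace: B -a-> C -b-> B -a-> C -b-> B  → end B, accepted
w5: Trace: B -b-> D -b-> D -a-> C -b-> B  → end B, accepted

w2, w3, w4, w5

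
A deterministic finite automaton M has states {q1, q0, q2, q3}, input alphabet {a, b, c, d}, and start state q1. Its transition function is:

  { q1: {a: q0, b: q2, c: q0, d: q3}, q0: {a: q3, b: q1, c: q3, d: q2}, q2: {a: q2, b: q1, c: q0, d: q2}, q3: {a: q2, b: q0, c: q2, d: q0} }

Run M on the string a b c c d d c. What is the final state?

start at q1
read 'a': q1 → q0
read 'b': q0 → q1
read 'c': q1 → q0
read 'c': q0 → q3
read 'd': q3 → q0
read 'd': q0 → q2
read 'c': q2 → q0

q0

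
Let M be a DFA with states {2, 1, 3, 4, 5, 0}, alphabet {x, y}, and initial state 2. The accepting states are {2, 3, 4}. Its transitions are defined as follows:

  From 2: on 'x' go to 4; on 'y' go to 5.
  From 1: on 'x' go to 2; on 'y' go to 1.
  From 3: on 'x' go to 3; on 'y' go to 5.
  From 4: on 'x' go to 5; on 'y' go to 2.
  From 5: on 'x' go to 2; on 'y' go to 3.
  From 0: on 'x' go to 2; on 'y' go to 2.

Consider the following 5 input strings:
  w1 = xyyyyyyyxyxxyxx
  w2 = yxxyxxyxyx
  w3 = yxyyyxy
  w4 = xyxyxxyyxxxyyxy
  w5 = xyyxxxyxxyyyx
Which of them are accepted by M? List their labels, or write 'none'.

w1:
  start at 2
  read 'x': 2 → 4
  read 'y': 4 → 2
  read 'y': 2 → 5
  read 'y': 5 → 3
  read 'y': 3 → 5
  read 'y': 5 → 3
  read 'y': 3 → 5
  read 'y': 5 → 3
  read 'x': 3 → 3
  read 'y': 3 → 5
  read 'x': 5 → 2
  read 'x': 2 → 4
  read 'y': 4 → 2
  read 'x': 2 → 4
  read 'x': 4 → 5
  end 5, rejected
w2:
  start at 2
  read 'y': 2 → 5
  read 'x': 5 → 2
  read 'x': 2 → 4
  read 'y': 4 → 2
  read 'x': 2 → 4
  read 'x': 4 → 5
  read 'y': 5 → 3
  read 'x': 3 → 3
  read 'y': 3 → 5
  read 'x': 5 → 2
  end 2, accepted
w3:
  start at 2
  read 'y': 2 → 5
  read 'x': 5 → 2
  read 'y': 2 → 5
  read 'y': 5 → 3
  read 'y': 3 → 5
  read 'x': 5 → 2
  read 'y': 2 → 5
  end 5, rejected
w4:
  start at 2
  read 'x': 2 → 4
  read 'y': 4 → 2
  read 'x': 2 → 4
  read 'y': 4 → 2
  read 'x': 2 → 4
  read 'x': 4 → 5
  read 'y': 5 → 3
  read 'y': 3 → 5
  read 'x': 5 → 2
  read 'x': 2 → 4
  read 'x': 4 → 5
  read 'y': 5 → 3
  read 'y': 3 → 5
  read 'x': 5 → 2
  read 'y': 2 → 5
  end 5, rejected
w5:
  start at 2
  read 'x': 2 → 4
  read 'y': 4 → 2
  read 'y': 2 → 5
  read 'x': 5 → 2
  read 'x': 2 → 4
  read 'x': 4 → 5
  read 'y': 5 → 3
  read 'x': 3 → 3
  read 'x': 3 → 3
  read 'y': 3 → 5
  read 'y': 5 → 3
  read 'y': 3 → 5
  read 'x': 5 → 2
  end 2, accepted

w2, w5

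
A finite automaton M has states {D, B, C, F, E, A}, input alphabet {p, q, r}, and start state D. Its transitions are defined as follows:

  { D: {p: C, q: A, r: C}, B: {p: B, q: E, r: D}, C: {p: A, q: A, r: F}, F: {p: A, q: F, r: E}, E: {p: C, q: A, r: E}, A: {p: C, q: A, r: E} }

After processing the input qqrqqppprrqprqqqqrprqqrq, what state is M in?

A

Trace: D -q-> A -q-> A -r-> E -q-> A -q-> A -p-> C -p-> A -p-> C -r-> F -r-> E -q-> A -p-> C -r-> F -q-> F -q-> F -q-> F -q-> F -r-> E -p-> C -r-> F -q-> F -q-> F -r-> E -q-> A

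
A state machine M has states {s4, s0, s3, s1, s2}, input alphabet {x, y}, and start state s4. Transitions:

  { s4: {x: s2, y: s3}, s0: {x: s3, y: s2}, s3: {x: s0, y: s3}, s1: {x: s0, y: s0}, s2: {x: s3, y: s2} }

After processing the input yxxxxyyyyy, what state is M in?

s4 → s3 → s0 → s3 → s0 → s3 → s3 → s3 → s3 → s3 → s3

s3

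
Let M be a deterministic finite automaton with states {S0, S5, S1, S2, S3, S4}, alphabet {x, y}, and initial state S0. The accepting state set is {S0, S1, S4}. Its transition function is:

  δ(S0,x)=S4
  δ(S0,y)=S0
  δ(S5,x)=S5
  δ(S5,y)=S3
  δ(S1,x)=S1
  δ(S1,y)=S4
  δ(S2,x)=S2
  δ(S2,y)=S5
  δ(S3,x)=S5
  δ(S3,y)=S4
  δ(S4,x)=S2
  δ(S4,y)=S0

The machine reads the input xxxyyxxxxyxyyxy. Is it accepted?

No

S0 → S4 → S2 → S2 → S5 → S3 → S5 → S5 → S5 → S5 → S3 → S5 → S3 → S4 → S2 → S5
End state S5 is not accepting.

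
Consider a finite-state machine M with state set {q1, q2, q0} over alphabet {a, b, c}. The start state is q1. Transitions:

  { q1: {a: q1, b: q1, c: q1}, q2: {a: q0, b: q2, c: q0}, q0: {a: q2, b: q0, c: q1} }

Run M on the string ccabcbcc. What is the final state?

q1 → q1 → q1 → q1 → q1 → q1 → q1 → q1 → q1

q1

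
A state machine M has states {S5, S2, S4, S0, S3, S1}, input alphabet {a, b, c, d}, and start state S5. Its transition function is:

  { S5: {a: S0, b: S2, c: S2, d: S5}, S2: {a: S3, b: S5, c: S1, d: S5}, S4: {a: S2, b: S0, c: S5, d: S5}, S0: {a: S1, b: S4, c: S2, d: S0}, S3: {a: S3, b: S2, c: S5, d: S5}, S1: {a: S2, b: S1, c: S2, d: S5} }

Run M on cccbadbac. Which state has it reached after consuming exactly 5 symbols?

start at S5
read 'c': S5 → S2
read 'c': S2 → S1
read 'c': S1 → S2
read 'b': S2 → S5
read 'a': S5 → S0
After 5 symbols: S0.

S0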